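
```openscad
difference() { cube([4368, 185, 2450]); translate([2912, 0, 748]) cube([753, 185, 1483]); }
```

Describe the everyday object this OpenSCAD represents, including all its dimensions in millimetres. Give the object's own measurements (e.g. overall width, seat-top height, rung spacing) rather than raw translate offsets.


A wall 4368 mm long (x), 185 mm thick (y), 2450 mm tall, with a rectangular window opening cut through it. The opening is 753 mm wide and 1483 mm tall; its sill is at z = 748 mm and its near (−x) edge is 2912 mm from the wall's −x end. The opening passes through the full wall thickness.


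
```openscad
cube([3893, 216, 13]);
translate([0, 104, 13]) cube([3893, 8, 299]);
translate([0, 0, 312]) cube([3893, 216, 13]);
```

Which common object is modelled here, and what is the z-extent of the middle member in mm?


An I-beam. The web height is 299 mm.

Two wide flanges with a thin centred web — an I-beam. Overall 325 mm minus two 13 mm flanges gives a web of 325 − 2·13 = 299 mm.


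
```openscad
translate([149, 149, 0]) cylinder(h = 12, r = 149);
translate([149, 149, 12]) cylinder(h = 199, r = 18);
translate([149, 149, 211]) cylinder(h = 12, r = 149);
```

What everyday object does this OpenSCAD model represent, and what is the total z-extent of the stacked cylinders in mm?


A spool. The overall height is 223 mm.

Three coaxial cylinders, large–small–large — a spool. Two 12 mm flanges and a 199 mm core give 12 + 199 + 12 = 223 mm.


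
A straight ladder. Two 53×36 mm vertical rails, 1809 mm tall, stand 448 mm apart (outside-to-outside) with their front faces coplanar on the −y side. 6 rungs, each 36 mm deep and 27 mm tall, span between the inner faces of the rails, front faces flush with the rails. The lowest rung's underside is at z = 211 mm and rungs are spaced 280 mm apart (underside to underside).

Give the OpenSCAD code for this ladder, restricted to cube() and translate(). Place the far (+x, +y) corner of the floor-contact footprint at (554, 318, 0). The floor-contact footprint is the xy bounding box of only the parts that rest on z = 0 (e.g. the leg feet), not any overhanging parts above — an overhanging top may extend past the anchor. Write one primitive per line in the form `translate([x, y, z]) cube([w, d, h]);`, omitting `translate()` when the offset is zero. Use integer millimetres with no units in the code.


// rung span = 448 - 2*53 = 342
// rung[k] z = 211 + k*280
translate([106, 282, 0]) cube([53, 36, 1809]);
translate([501, 282, 0]) cube([53, 36, 1809]);
translate([159, 282, 211]) cube([342, 36, 27]);
translate([159, 282, 491]) cube([342, 36, 27]);
translate([159, 282, 771]) cube([342, 36, 27]);
translate([159, 282, 1051]) cube([342, 36, 27]);
translate([159, 282, 1331]) cube([342, 36, 27]);
translate([159, 282, 1611]) cube([342, 36, 27]);


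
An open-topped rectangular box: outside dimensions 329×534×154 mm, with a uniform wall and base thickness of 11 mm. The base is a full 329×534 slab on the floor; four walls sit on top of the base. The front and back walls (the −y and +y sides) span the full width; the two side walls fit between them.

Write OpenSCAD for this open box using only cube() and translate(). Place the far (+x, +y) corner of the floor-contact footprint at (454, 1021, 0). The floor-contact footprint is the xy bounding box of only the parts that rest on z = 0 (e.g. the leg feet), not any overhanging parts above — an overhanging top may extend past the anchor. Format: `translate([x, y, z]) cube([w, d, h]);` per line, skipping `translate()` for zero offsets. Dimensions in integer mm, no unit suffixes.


translate([125, 487, 0]) cube([329, 534, 11]);
translate([125, 487, 11]) cube([329, 11, 143]);
translate([125, 1010, 11]) cube([329, 11, 143]);
translate([125, 498, 11]) cube([11, 512, 143]);
translate([443, 498, 11]) cube([11, 512, 143]);


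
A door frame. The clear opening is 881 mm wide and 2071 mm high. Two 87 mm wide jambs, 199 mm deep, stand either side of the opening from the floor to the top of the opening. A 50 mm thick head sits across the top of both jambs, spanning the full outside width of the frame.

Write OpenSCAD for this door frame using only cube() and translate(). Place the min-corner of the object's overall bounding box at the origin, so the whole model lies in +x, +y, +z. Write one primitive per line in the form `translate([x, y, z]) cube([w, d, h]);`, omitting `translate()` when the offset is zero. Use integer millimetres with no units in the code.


cube([87, 199, 2071]);
translate([968, 0, 0]) cube([87, 199, 2071]);
translate([0, 0, 2071]) cube([1055, 199, 50]);


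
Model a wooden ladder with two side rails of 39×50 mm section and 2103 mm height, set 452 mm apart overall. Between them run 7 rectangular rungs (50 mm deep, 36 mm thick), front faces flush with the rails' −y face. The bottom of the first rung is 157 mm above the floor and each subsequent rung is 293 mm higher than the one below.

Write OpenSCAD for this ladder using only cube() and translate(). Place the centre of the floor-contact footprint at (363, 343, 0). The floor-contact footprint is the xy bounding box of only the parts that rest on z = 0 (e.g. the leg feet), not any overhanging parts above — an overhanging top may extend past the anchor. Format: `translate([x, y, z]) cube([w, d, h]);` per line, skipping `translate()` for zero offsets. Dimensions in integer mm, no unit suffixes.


// rung span = 452 - 2*39 = 374
// rung[k] z = 157 + k*293
translate([137, 318, 0]) cube([39, 50, 2103]);
translate([550, 318, 0]) cube([39, 50, 2103]);
translate([176, 318, 157]) cube([374, 50, 36]);
translate([176, 318, 450]) cube([374, 50, 36]);
translate([176, 318, 743]) cube([374, 50, 36]);
translate([176, 318, 1036]) cube([374, 50, 36]);
translate([176, 318, 1329]) cube([374, 50, 36]);
translate([176, 318, 1622]) cube([374, 50, 36]);
translate([176, 318, 1915]) cube([374, 50, 36]);


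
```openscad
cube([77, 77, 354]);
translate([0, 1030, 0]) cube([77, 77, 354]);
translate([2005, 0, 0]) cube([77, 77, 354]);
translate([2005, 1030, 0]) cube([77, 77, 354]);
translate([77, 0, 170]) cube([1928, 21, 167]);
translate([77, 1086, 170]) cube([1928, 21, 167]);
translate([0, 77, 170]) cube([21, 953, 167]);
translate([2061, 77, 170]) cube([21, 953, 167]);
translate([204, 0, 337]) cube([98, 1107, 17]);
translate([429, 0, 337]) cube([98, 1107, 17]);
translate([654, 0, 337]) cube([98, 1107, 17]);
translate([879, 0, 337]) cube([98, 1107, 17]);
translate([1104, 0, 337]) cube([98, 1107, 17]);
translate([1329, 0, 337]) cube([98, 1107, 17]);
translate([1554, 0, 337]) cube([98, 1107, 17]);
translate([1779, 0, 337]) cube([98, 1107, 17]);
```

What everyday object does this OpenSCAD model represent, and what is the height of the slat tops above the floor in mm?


A bed frame. The slat-top height is 354 mm.

Four posts, four rails, and a row of slats — a bed frame. Slats sit on the rails at z = 170 + 167 = 337; with slat thickness 17, the top is 354 mm.


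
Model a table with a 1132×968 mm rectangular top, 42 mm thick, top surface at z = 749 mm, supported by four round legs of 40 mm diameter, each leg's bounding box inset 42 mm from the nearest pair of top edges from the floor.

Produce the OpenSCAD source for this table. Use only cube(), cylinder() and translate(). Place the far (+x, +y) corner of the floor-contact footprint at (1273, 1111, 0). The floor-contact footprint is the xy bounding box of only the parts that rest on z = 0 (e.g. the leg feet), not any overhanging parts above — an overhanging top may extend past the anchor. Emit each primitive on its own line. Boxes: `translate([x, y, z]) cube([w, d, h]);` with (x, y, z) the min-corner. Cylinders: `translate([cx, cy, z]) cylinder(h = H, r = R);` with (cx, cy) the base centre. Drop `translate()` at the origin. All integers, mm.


translate([183, 185, 707]) cube([1132, 968, 42]);
translate([245, 247, 0]) cylinder(h = 707, r = 20);
translate([1253, 247, 0]) cylinder(h = 707, r = 20);
translate([245, 1091, 0]) cylinder(h = 707, r = 20);
translate([1253, 1091, 0]) cylinder(h = 707, r = 20);


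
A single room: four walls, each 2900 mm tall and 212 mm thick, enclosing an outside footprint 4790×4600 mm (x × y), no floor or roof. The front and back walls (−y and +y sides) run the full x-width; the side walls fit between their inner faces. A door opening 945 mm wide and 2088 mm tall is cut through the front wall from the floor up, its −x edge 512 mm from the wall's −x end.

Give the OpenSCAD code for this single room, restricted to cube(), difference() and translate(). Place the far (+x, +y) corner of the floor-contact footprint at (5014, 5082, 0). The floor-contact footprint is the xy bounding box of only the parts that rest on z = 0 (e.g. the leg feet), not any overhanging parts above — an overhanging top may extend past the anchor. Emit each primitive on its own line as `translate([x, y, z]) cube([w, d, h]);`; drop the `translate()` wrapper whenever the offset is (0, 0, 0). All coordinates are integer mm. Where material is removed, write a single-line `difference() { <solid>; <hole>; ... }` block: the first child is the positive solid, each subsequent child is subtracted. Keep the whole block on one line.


difference() { translate([224, 482, 0]) cube([4790, 212, 2900]); translate([736, 482, 0]) cube([945, 212, 2088]); }
translate([224, 4870, 0]) cube([4790, 212, 2900]);
translate([224, 694, 0]) cube([212, 4176, 2900]);
translate([4802, 694, 0]) cube([212, 4176, 2900]);


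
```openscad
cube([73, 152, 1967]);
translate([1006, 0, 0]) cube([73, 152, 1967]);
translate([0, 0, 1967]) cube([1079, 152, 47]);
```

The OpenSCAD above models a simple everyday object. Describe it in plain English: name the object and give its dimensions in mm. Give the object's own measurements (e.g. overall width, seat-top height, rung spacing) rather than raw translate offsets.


A door frame. The clear opening is 933 mm wide and 1967 mm high. Two 73 mm wide jambs, 152 mm deep, stand either side of the opening from the floor to the top of the opening. A 47 mm thick head sits across the top of both jambs, spanning the full outside width of the frame.


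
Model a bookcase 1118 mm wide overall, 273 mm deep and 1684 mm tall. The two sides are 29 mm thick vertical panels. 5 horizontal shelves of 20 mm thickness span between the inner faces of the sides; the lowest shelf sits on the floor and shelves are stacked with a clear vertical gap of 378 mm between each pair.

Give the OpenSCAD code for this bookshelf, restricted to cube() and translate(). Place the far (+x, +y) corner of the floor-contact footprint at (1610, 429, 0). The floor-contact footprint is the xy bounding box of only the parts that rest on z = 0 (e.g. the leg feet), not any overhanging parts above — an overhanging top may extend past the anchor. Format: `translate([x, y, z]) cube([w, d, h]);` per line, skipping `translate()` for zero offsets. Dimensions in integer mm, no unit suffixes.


translate([492, 156, 0]) cube([29, 273, 1684]);
translate([1581, 156, 0]) cube([29, 273, 1684]);
translate([521, 156, 0]) cube([1060, 273, 20]);
translate([521, 156, 398]) cube([1060, 273, 20]);
translate([521, 156, 796]) cube([1060, 273, 20]);
translate([521, 156, 1194]) cube([1060, 273, 20]);
translate([521, 156, 1592]) cube([1060, 273, 20]);


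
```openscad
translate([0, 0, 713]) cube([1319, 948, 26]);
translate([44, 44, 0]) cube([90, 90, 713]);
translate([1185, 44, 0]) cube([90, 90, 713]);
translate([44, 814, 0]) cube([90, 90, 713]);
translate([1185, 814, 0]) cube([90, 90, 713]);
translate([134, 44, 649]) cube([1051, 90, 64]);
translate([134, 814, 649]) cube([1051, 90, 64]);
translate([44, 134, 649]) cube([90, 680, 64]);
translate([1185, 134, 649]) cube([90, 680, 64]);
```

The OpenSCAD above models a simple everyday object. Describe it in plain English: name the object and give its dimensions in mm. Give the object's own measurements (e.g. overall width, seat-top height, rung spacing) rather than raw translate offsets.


A table: top 1319 mm (x) × 948 mm (y), 26 mm thick, upper face at z = 739 mm, on four 90×90 mm square legs, each inset 44 mm from the nearest pair of top edges from z = 0 to the bottom of the top. Four apron rails, 90 mm thick and 64 mm tall, run between adjacent legs with their top edges flush with the underside of the top and their outer faces flush with the legs' outer faces.


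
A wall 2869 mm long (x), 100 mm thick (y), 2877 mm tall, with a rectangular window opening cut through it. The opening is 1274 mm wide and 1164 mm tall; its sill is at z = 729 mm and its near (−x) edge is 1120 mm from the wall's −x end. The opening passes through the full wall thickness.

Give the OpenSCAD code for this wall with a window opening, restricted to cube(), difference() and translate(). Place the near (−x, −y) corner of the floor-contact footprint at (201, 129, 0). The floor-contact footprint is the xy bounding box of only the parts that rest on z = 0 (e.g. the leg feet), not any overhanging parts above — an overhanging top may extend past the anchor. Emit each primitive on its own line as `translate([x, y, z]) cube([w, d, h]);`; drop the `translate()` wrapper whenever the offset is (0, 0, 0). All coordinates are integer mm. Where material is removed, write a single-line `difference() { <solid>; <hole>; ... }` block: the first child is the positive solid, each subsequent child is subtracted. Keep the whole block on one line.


difference() { translate([201, 129, 0]) cube([2869, 100, 2877]); translate([1321, 129, 729]) cube([1274, 100, 1164]); }


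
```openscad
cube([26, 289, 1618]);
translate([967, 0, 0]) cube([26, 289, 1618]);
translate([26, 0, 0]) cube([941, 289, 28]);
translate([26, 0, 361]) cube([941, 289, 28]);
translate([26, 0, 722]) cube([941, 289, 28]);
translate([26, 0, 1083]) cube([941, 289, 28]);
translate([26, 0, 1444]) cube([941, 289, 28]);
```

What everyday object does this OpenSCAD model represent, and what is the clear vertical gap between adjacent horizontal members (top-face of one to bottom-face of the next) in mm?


A bookshelf. The clear shelf gap is 333 mm.

Two tall side panels with 5 horizontal boards between them — a bookshelf. The first two shelf undersides are at z = 0 and z = 361; with shelf thickness 28, the clear gap is 361 − 0 − 28 = 333 mm.


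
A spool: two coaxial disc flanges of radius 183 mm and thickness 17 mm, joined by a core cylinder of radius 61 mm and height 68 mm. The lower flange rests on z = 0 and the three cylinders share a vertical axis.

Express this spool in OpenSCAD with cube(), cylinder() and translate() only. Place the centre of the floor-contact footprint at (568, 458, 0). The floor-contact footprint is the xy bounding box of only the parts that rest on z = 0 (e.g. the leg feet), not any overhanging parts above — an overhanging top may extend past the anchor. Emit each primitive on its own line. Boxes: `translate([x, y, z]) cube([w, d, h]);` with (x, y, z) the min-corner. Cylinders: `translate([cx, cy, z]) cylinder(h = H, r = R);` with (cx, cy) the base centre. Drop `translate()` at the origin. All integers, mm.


translate([568, 458, 0]) cylinder(h = 17, r = 183);
translate([568, 458, 17]) cylinder(h = 68, r = 61);
translate([568, 458, 85]) cylinder(h = 17, r = 183);


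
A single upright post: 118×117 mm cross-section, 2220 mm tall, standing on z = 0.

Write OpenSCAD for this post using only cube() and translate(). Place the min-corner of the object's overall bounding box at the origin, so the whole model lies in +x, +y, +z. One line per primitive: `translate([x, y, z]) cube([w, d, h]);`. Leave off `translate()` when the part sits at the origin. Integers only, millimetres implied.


cube([118, 117, 2220]);


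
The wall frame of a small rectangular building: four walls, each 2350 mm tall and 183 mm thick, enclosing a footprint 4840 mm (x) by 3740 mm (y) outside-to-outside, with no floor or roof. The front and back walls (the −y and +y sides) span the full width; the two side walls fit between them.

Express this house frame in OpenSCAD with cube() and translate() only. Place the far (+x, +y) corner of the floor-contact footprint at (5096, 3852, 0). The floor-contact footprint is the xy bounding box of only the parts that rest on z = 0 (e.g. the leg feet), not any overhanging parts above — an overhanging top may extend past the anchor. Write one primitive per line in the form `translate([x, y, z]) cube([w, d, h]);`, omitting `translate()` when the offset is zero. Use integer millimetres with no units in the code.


translate([256, 112, 0]) cube([4840, 183, 2350]);
translate([256, 3669, 0]) cube([4840, 183, 2350]);
translate([256, 295, 0]) cube([183, 3374, 2350]);
translate([4913, 295, 0]) cube([183, 3374, 2350]);


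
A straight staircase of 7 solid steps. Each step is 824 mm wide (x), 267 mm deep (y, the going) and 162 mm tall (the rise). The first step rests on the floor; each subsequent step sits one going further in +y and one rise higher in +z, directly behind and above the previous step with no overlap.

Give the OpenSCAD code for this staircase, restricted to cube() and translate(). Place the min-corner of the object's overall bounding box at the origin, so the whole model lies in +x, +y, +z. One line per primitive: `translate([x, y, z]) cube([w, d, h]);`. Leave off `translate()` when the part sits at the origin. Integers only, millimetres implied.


cube([824, 267, 162]);
translate([0, 267, 162]) cube([824, 267, 162]);
translate([0, 534, 324]) cube([824, 267, 162]);
translate([0, 801, 486]) cube([824, 267, 162]);
translate([0, 1068, 648]) cube([824, 267, 162]);
translate([0, 1335, 810]) cube([824, 267, 162]);
translate([0, 1602, 972]) cube([824, 267, 162]);


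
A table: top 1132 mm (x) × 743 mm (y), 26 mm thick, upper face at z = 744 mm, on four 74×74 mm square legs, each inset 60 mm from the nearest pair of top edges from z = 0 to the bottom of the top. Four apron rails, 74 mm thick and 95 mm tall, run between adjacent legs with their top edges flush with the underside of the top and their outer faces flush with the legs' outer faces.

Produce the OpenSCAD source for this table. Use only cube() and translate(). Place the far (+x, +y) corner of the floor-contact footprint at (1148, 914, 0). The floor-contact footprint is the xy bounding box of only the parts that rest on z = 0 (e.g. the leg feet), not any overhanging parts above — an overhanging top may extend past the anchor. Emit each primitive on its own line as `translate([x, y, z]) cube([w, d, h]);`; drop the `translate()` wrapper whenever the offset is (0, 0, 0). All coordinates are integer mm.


// leg_h = 744 - 26 = 718
// apron z = 718 - 95 = 623
translate([76, 231, 718]) cube([1132, 743, 26]);
translate([136, 291, 0]) cube([74, 74, 718]);
translate([1074, 291, 0]) cube([74, 74, 718]);
translate([136, 840, 0]) cube([74, 74, 718]);
translate([1074, 840, 0]) cube([74, 74, 718]);
translate([210, 291, 623]) cube([864, 74, 95]);
translate([210, 840, 623]) cube([864, 74, 95]);
translate([136, 365, 623]) cube([74, 475, 95]);
translate([1074, 365, 623]) cube([74, 475, 95]);


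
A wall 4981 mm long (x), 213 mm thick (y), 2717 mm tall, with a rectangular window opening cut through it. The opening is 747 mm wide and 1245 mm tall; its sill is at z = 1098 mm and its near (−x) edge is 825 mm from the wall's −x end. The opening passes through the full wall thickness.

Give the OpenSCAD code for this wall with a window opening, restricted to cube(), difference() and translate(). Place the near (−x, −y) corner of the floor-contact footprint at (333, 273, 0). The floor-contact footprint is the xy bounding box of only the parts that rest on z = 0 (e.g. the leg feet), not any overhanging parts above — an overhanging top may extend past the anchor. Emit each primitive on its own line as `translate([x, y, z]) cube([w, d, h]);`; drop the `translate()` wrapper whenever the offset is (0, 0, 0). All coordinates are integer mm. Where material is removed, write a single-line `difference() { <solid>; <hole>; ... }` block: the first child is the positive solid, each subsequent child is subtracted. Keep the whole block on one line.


difference() { translate([333, 273, 0]) cube([4981, 213, 2717]); translate([1158, 273, 1098]) cube([747, 213, 1245]); }


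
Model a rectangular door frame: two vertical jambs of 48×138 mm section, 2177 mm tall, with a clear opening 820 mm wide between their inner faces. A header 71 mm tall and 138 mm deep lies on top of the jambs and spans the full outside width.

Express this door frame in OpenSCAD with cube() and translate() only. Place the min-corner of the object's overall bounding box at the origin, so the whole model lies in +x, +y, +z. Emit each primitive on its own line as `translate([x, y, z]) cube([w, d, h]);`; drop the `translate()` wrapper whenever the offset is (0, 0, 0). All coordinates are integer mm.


cube([48, 138, 2177]);
translate([868, 0, 0]) cube([48, 138, 2177]);
translate([0, 0, 2177]) cube([916, 138, 71]);


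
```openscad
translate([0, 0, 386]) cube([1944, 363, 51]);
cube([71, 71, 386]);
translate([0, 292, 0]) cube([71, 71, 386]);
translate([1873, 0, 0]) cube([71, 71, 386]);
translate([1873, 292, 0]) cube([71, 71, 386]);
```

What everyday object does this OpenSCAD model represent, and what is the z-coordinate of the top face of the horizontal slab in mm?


A bench. The seat-top height is 437 mm.

A long slab on four corner posts — a bench. The slab sits at z = 386 with thickness 51, so the top is 386 + 51 = 437 mm.


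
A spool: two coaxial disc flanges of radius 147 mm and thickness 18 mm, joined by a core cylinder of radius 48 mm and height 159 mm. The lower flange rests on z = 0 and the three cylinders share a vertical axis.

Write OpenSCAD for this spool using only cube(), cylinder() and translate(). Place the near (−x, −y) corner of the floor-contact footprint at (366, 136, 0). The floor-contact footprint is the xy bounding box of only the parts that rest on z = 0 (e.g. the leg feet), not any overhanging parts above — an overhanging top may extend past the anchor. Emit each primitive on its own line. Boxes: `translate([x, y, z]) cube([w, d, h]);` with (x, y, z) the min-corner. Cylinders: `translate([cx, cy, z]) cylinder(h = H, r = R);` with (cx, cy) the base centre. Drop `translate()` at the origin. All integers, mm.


translate([513, 283, 0]) cylinder(h = 18, r = 147);
translate([513, 283, 18]) cylinder(h = 159, r = 48);
translate([513, 283, 177]) cylinder(h = 18, r = 147);


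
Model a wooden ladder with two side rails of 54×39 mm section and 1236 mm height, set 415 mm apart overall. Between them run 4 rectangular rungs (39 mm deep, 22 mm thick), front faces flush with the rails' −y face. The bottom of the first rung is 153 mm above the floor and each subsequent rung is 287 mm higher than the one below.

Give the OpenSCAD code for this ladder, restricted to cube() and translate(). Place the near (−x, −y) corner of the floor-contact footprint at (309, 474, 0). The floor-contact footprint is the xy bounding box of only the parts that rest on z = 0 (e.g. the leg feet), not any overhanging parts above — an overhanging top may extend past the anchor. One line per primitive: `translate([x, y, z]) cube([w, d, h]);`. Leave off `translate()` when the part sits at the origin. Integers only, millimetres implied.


// rung span = 415 - 2*54 = 307
// rung[k] z = 153 + k*287
translate([309, 474, 0]) cube([54, 39, 1236]);
translate([670, 474, 0]) cube([54, 39, 1236]);
translate([363, 474, 153]) cube([307, 39, 22]);
translate([363, 474, 440]) cube([307, 39, 22]);
translate([363, 474, 727]) cube([307, 39, 22]);
translate([363, 474, 1014]) cube([307, 39, 22]);


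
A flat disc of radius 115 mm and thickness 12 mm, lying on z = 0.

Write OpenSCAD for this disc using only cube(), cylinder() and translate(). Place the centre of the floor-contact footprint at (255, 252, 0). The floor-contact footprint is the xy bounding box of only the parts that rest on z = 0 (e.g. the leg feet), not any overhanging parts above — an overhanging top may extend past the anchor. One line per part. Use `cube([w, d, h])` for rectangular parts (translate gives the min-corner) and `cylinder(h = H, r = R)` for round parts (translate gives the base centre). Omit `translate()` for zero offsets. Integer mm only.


translate([255, 252, 0]) cylinder(h = 12, r = 115);


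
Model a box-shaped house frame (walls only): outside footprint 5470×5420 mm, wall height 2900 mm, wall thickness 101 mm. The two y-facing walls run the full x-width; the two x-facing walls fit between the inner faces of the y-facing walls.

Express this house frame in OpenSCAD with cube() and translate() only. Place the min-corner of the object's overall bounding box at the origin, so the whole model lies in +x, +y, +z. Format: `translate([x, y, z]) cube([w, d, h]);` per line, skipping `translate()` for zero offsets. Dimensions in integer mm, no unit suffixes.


cube([5470, 101, 2900]);
translate([0, 5319, 0]) cube([5470, 101, 2900]);
translate([0, 101, 0]) cube([101, 5218, 2900]);
translate([5369, 101, 0]) cube([101, 5218, 2900]);


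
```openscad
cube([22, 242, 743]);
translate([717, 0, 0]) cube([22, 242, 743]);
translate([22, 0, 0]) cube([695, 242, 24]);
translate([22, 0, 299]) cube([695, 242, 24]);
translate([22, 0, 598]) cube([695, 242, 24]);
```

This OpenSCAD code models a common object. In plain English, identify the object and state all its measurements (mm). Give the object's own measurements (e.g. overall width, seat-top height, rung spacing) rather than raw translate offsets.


An open bookshelf. Two side panels, each 22 mm thick, 242 mm deep and 743 mm tall, stand 739 mm apart (outside-to-outside). Between them sit 3 shelves, each 24 mm thick and 242 mm deep, spanning the full gap between the sides. The bottom shelf rests on the floor (its underside at z = 0) and the clear gap between one shelf's top and the next shelf's underside is 275 mm.


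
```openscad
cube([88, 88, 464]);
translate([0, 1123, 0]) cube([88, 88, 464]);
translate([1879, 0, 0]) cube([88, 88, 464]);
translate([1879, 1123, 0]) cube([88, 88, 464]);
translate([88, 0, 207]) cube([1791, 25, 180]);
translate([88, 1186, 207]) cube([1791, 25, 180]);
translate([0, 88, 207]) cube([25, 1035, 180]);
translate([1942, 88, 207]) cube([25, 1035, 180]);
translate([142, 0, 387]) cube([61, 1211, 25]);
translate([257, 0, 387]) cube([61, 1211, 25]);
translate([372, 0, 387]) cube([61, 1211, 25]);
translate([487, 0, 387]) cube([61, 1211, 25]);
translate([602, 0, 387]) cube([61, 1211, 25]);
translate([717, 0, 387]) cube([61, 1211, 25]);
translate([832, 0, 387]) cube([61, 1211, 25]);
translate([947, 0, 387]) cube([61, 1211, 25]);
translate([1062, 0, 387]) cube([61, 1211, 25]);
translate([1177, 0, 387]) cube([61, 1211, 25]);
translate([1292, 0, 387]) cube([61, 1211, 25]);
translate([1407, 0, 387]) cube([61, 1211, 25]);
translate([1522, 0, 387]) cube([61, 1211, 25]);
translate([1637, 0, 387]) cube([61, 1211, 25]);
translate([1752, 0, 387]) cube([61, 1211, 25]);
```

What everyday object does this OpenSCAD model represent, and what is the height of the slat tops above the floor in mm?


A bed frame. The slat-top height is 412 mm.

Four posts, four rails, and a row of slats — a bed frame. Slats sit on the rails at z = 207 + 180 = 387; with slat thickness 25, the top is 412 mm.


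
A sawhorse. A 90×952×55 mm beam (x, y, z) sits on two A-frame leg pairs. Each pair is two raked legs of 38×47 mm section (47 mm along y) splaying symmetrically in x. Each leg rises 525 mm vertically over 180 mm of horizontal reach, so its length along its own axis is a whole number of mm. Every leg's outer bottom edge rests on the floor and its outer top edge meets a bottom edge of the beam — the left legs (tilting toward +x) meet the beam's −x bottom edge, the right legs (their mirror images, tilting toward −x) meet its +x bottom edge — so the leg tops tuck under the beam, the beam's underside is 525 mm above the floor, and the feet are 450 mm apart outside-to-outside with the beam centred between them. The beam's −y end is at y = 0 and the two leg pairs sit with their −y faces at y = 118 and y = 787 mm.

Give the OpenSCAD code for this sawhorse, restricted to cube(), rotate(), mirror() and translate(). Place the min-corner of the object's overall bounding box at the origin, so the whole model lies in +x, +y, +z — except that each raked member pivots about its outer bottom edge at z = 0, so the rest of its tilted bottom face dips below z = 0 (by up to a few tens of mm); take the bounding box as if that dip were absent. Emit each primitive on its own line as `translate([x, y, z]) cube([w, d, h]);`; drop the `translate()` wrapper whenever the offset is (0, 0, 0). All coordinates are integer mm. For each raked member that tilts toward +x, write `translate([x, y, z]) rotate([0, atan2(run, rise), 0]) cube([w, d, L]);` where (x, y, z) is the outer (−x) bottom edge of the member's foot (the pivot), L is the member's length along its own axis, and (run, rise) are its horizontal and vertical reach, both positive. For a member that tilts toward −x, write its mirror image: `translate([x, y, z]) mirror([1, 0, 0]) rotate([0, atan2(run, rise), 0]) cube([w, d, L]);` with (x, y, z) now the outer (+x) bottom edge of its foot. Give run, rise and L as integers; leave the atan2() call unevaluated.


translate([180, 0, 525]) cube([90, 952, 55]);
translate([0, 118, 0]) rotate([0, atan2(180, 525), 0]) cube([38, 47, 555]);
translate([450, 118, 0]) mirror([1, 0, 0]) rotate([0, atan2(180, 525), 0]) cube([38, 47, 555]);
translate([0, 787, 0]) rotate([0, atan2(180, 525), 0]) cube([38, 47, 555]);
translate([450, 787, 0]) mirror([1, 0, 0]) rotate([0, atan2(180, 525), 0]) cube([38, 47, 555]);


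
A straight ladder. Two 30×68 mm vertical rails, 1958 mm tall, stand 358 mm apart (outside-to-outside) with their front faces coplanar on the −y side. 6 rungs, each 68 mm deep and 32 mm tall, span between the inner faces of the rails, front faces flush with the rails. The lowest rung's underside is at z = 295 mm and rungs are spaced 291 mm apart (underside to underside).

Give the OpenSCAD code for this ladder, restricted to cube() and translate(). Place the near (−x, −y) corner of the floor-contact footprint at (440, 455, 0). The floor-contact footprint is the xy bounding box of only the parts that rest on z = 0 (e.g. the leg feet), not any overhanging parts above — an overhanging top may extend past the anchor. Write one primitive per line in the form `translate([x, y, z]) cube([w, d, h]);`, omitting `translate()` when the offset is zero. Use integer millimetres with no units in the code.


// rung span = 358 - 2*30 = 298
// rung[k] z = 295 + k*291
translate([440, 455, 0]) cube([30, 68, 1958]);
translate([768, 455, 0]) cube([30, 68, 1958]);
translate([470, 455, 295]) cube([298, 68, 32]);
translate([470, 455, 586]) cube([298, 68, 32]);
translate([470, 455, 877]) cube([298, 68, 32]);
translate([470, 455, 1168]) cube([298, 68, 32]);
translate([470, 455, 1459]) cube([298, 68, 32]);
translate([470, 455, 1750]) cube([298, 68, 32]);


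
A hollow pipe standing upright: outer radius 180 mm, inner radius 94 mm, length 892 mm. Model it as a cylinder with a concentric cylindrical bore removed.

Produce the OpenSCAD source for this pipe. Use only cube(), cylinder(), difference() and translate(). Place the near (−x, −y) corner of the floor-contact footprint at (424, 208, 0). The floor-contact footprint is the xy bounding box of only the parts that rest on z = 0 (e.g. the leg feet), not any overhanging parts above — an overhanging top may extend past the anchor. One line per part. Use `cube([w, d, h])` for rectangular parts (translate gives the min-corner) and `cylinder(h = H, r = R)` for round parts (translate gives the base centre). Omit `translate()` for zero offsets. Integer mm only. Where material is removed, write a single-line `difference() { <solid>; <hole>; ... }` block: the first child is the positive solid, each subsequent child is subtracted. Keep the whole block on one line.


difference() { translate([604, 388, 0]) cylinder(h = 892, r = 180); translate([604, 388, 0]) cylinder(h = 892, r = 94); }


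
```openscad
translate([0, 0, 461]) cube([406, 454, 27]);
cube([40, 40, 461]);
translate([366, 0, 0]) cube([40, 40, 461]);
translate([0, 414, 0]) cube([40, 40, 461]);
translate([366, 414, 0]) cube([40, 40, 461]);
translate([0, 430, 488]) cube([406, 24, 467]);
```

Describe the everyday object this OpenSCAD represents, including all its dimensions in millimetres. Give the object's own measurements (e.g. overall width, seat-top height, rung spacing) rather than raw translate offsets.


A chair. The seat is a 406×454×27 mm slab with its top at z = 488 mm, on four 40×40 mm corner legs (flush with the seat edges, standing on z = 0). A flat backrest 24 mm thick, 467 mm tall, spans the full seat width and rises from the seat top along its +y edge, rear face flush with the rear of the seat.


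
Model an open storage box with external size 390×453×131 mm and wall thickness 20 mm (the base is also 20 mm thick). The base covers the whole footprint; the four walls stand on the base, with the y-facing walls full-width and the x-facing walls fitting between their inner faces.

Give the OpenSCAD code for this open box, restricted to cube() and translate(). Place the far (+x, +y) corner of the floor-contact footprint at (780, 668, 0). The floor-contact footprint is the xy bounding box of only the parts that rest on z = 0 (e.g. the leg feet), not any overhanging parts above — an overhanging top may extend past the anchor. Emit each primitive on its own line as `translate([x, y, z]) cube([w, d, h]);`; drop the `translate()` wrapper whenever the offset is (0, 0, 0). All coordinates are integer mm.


translate([390, 215, 0]) cube([390, 453, 20]);
translate([390, 215, 20]) cube([390, 20, 111]);
translate([390, 648, 20]) cube([390, 20, 111]);
translate([390, 235, 20]) cube([20, 413, 111]);
translate([760, 235, 20]) cube([20, 413, 111]);


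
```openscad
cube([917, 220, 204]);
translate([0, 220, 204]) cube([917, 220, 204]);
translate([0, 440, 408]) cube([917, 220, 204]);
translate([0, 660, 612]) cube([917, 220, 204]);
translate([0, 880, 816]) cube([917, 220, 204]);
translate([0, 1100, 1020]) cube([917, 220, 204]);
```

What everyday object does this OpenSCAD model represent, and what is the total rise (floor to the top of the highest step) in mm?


A staircase. The total rise is 1224 mm.

6 identical blocks, each offset up and back from the previous — a staircase. Each step is 204 mm tall and there are 6 of them, so the total rise is 6 × 204 = 1224 mm.


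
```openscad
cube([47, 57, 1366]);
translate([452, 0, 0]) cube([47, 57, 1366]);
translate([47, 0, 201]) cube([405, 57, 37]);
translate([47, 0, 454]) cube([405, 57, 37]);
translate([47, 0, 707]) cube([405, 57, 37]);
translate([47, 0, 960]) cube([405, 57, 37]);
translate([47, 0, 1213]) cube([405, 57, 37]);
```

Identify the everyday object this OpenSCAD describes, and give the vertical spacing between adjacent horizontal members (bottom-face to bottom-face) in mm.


A ladder. The rung spacing is 253 mm.

Two tall 47×57 posts with 5 short bars between them — a ladder. Adjacent rungs sit at z = 201 and z = 454, so the spacing is 454 − 201 = 253 mm.


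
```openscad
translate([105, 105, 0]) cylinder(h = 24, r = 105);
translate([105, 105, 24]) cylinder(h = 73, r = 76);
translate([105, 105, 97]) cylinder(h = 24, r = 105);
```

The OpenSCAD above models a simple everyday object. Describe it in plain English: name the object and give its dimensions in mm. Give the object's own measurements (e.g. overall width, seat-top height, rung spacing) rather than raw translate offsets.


A spool: two coaxial disc flanges of radius 105 mm and thickness 24 mm, joined by a core cylinder of radius 76 mm and height 73 mm. The lower flange rests on z = 0 and the three cylinders share a vertical axis.


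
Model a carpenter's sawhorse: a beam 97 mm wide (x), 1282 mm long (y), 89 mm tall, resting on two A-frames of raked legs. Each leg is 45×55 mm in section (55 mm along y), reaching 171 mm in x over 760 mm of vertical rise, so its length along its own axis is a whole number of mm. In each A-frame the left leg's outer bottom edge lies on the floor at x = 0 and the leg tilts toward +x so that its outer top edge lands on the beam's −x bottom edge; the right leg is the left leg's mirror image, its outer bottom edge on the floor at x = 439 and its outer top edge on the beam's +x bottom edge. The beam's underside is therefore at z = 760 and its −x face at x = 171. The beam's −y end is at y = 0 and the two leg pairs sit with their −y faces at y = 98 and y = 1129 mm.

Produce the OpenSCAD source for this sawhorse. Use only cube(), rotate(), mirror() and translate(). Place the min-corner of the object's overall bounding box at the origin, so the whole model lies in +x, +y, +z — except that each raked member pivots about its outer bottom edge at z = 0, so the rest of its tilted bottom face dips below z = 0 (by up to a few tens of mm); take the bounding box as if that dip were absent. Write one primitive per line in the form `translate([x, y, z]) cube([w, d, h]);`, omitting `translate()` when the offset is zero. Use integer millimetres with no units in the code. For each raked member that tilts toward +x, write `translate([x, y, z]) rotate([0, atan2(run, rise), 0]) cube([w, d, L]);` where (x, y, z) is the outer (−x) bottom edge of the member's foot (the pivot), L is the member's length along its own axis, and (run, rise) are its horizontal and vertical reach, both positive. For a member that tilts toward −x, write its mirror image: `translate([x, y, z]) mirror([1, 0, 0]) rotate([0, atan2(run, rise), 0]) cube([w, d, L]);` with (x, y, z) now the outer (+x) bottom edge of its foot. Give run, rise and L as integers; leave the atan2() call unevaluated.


translate([171, 0, 760]) cube([97, 1282, 89]);
translate([0, 98, 0]) rotate([0, atan2(171, 760), 0]) cube([45, 55, 779]);
translate([439, 98, 0]) mirror([1, 0, 0]) rotate([0, atan2(171, 760), 0]) cube([45, 55, 779]);
translate([0, 1129, 0]) rotate([0, atan2(171, 760), 0]) cube([45, 55, 779]);
translate([439, 1129, 0]) mirror([1, 0, 0]) rotate([0, atan2(171, 760), 0]) cube([45, 55, 779]);


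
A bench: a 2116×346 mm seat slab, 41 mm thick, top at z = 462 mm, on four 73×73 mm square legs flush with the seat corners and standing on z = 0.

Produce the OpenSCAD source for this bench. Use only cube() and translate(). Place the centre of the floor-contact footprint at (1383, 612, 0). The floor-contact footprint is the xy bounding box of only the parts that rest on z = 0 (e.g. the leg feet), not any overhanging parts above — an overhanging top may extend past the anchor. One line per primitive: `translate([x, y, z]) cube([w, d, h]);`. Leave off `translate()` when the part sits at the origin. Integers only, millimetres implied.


// leg_h = 462 − 41 = 421
translate([325, 439, 421]) cube([2116, 346, 41]);
translate([325, 439, 0]) cube([73, 73, 421]);
translate([325, 712, 0]) cube([73, 73, 421]);
translate([2368, 439, 0]) cube([73, 73, 421]);
translate([2368, 712, 0]) cube([73, 73, 421]);


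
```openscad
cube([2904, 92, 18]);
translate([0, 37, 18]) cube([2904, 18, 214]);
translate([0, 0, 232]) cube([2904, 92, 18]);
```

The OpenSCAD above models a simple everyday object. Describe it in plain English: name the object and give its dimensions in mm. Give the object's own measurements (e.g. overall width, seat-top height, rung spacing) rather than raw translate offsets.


An I-beam lying along x, 2904 mm long. Overall section height 250 mm. Two flanges 92 mm wide (y) and 18 mm thick, one on the floor and one at the top; a web 18 mm thick runs between them, centred on the flange width.


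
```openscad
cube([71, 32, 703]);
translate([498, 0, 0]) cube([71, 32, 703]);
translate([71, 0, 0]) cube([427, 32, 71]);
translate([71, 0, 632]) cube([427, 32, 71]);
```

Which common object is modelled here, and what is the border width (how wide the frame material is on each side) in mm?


A picture frame. The border width is 71 mm.

Four thin pieces enclosing a rectangular opening — a picture frame. The two full-height stiles are 703 mm tall; the top rail sits at z = 632 and is 71 mm tall, so the border above the opening is 703 − 632 = 71 mm, matching the stile x-width.
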